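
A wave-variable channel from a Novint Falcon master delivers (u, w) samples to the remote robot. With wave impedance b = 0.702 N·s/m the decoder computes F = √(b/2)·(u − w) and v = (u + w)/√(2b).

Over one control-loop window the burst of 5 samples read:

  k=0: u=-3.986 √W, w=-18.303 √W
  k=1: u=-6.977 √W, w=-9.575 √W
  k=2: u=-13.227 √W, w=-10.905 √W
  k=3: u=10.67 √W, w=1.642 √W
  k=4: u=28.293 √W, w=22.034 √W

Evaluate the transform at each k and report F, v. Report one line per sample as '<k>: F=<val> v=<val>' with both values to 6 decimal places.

0: F=8.482143 v=-18.810790
1: F=1.539192 v=-13.969052
2: F=-1.375675 v=-20.366189
3: F=5.348661 v=10.390706
4: F=3.708160 v=42.473445

k=0: u−w=14.317000, u+w=-22.289000; √(b/2)=0.592453, √(2b)=1.184905; F=0.592453×14.317=8.482143, v=-22.289000/1.184905=-18.810790
k=1: u−w=2.598000, u+w=-16.552000; √(b/2)=0.592453, √(2b)=1.184905; F=0.592453×2.598=1.539192, v=-16.552000/1.184905=-13.969052
k=2: u−w=-2.322000, u+w=-24.132000; √(b/2)=0.592453, √(2b)=1.184905; F=0.592453×(-2.322)=-1.375675, v=-24.132000/1.184905=-20.366189
k=3: u−w=9.028000, u+w=12.312000; √(b/2)=0.592453, √(2b)=1.184905; F=0.592453×9.028=5.348661, v=12.312000/1.184905=10.390706
k=4: u−w=6.259000, u+w=50.327000; √(b/2)=0.592453, √(2b)=1.184905; F=0.592453×6.259=3.708160, v=50.327000/1.184905=42.473445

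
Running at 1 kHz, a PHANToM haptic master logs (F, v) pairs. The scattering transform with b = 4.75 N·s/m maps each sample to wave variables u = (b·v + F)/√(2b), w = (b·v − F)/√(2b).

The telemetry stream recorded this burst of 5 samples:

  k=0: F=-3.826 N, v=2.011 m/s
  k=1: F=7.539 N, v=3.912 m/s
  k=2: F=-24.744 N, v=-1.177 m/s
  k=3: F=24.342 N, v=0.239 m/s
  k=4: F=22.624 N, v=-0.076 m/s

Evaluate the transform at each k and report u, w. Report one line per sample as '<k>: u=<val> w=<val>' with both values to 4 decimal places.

0: u=1.8578 w=4.3405
1: u=8.4748 w=3.5828
2: u=-9.8419 w=6.2141
3: u=8.2659 w=-7.5293
4: u=7.2231 w=-7.4573

k=0: b·v=4.75×2.011=9.5523; √(2b)=3.0822; u=(9.5523+(-3.826))/3.0822=1.8578, w=(9.5523−(-3.826))/3.0822=4.3405
k=1: b·v=4.75×3.912=18.5820; √(2b)=3.0822; u=(18.5820+7.539)/3.0822=8.4748, w=(18.5820−7.539)/3.0822=3.5828
k=2: b·v=4.75×(-1.177)=-5.5907; √(2b)=3.0822; u=(-5.5907+(-24.744))/3.0822=-9.8419, w=(-5.5907−(-24.744))/3.0822=6.2141
k=3: b·v=4.75×0.239=1.1352; √(2b)=3.0822; u=(1.1352+24.342)/3.0822=8.2659, w=(1.1352−24.342)/3.0822=-7.5293
k=4: b·v=4.75×(-0.076)=-0.3610; √(2b)=3.0822; u=(-0.3610+22.624)/3.0822=7.2231, w=(-0.3610−22.624)/3.0822=-7.4573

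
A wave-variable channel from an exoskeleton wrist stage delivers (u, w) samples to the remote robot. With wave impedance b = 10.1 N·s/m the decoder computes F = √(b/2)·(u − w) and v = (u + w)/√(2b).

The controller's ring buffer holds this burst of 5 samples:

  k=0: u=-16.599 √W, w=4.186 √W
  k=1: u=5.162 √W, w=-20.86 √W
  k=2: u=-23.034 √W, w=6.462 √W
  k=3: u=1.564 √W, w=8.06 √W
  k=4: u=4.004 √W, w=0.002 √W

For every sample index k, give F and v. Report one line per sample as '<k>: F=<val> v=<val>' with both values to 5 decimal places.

k=0: u−w=-20.78500, u+w=-12.41300; √(b/2)=2.24722, √(2b)=4.49444; F=2.24722×(-20.785)=-46.70848, v=-12.41300/4.49444=-2.76186
k=1: u−w=26.02200, u+w=-15.69800; √(b/2)=2.24722, √(2b)=4.49444; F=2.24722×26.022=58.47717, v=-15.69800/4.49444=-3.49276
k=2: u−w=-29.49600, u+w=-16.57200; √(b/2)=2.24722, √(2b)=4.49444; F=2.24722×(-29.496)=-66.28402, v=-16.57200/4.49444=-3.68722
k=3: u−w=-6.49600, u+w=9.62400; √(b/2)=2.24722, √(2b)=4.49444; F=2.24722×(-6.496)=-14.59794, v=9.62400/4.49444=2.14131
k=4: u−w=4.00200, u+w=4.00600; √(b/2)=2.24722, √(2b)=4.49444; F=2.24722×4.002=8.99338, v=4.00600/4.49444=0.89132

0: F=-46.70848 v=-2.76186
1: F=58.47717 v=-3.49276
2: F=-66.28402 v=-3.68722
3: F=-14.59794 v=2.14131
4: F=8.99338 v=0.89132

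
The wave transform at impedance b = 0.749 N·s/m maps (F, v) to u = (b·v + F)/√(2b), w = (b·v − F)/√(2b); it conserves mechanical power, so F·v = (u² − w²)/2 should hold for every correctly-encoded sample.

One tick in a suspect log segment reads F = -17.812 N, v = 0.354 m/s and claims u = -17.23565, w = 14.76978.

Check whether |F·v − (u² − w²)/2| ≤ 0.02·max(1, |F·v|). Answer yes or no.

no

F·v = (-17.812)×0.354 = -6.30545 W.
(u² − w²)/2 = (297.06763 − 218.14640)/2 = 39.46061 W.
|Δ| = 45.76606;  2% of max(1, |F·v|) = 0.12611.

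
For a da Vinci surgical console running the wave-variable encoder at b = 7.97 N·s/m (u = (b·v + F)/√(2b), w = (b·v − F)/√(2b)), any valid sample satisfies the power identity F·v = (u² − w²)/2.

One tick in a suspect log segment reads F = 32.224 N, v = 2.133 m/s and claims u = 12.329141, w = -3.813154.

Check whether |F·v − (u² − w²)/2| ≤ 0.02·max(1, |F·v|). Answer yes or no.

F·v = 32.224×2.133 = 68.733792 W.
(u² − w²)/2 = (152.007718 − 14.540143)/2 = 68.733787 W.
|Δ| = 0.000005;  2% of max(1, |F·v|) = 1.374676.

yes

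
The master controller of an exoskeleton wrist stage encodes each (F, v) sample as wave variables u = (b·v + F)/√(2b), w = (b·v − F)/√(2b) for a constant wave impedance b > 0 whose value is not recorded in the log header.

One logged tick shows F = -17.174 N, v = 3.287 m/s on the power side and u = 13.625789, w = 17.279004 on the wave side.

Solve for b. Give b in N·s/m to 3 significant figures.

u + w = 30.904793;  u + w = √(2b)·v, so √(2b) = 30.904793/3.287 = 9.402127.
b = (√(2b))²/2 = 88.400001/2 = 44.200000.
(Check via u − w = 2F/√(2b): u − w = -3.653215, 2F/√(2b) = -3.653216.)

b = 44.2 N·s/m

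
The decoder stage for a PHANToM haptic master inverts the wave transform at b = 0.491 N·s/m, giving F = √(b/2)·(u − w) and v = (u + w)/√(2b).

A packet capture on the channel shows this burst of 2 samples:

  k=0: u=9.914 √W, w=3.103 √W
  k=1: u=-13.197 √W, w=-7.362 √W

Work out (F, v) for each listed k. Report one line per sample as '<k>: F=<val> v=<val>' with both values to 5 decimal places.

0: F=3.37471 v=13.13576
1: F=-2.89112 v=-20.74657

k=0: u−w=6.81100, u+w=13.01700; √(b/2)=0.49548, √(2b)=0.99096; F=0.49548×6.811=3.37471, v=13.01700/0.99096=13.13576
k=1: u−w=-5.83500, u+w=-20.55900; √(b/2)=0.49548, √(2b)=0.99096; F=0.49548×(-5.835)=-2.89112, v=-20.55900/0.99096=-20.74657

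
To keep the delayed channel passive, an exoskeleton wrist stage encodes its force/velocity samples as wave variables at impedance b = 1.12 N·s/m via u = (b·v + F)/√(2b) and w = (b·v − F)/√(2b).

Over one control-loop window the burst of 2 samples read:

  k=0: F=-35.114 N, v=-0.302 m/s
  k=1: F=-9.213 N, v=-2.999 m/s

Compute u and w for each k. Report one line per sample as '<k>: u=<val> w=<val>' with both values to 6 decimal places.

0: u=-23.687524 w=23.235532
1: u=-8.399941 w=3.911448

k=0: b·v=1.12×(-0.302)=-0.338240; √(2b)=1.496663; u=(-0.338240+(-35.114))/1.496663=-23.687524, w=(-0.338240−(-35.114))/1.496663=23.235532
k=1: b·v=1.12×(-2.999)=-3.358880; √(2b)=1.496663; u=(-3.358880+(-9.213))/1.496663=-8.399941, w=(-3.358880−(-9.213))/1.496663=3.911448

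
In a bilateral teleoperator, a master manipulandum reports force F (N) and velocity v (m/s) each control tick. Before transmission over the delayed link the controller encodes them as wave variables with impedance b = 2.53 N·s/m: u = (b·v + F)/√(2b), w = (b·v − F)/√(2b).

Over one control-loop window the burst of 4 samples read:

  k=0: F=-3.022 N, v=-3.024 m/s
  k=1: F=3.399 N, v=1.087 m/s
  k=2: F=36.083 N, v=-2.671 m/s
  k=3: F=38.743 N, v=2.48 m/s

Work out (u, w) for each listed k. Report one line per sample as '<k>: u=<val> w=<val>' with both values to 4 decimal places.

k=0: b·v=2.53×(-3.024)=-7.6507; √(2b)=2.2494; u=(-7.6507+(-3.022))/2.2494=-4.7446, w=(-7.6507−(-3.022))/2.2494=-2.0577
k=1: b·v=2.53×1.087=2.7501; √(2b)=2.2494; u=(2.7501+3.399)/2.2494=2.7336, w=(2.7501−3.399)/2.2494=-0.2885
k=2: b·v=2.53×(-2.671)=-6.7576; √(2b)=2.2494; u=(-6.7576+36.083)/2.2494=13.0367, w=(-6.7576−36.083)/2.2494=-19.0450
k=3: b·v=2.53×2.48=6.2744; √(2b)=2.2494; u=(6.2744+38.743)/2.2494=20.0127, w=(6.2744−38.743)/2.2494=-14.4341

0: u=-4.7446 w=-2.0577
1: u=2.7336 w=-0.2885
2: u=13.0367 w=-19.0450
3: u=20.0127 w=-14.4341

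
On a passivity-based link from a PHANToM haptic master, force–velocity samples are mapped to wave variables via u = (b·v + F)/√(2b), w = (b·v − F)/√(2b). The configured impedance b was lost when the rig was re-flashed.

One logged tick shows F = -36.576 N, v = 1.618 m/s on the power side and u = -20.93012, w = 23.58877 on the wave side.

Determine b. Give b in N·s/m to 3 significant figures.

u + w = 2.65865;  u + w = √(2b)·v, so √(2b) = 2.65865/1.618 = 1.64317.
b = (√(2b))²/2 = 2.70001/2 = 1.35000.
(Check via u − w = 2F/√(2b): u − w = -44.51889, 2F/√(2b) = -44.51881.)

b = 1.35 N·s/m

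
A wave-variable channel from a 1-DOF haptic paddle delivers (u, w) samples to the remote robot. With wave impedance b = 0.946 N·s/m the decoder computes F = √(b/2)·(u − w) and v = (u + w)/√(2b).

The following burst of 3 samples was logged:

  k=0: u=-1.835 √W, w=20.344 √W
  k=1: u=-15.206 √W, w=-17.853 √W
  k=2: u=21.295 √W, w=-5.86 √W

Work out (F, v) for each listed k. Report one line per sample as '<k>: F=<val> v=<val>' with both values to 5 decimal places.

k=0: u−w=-22.17900, u+w=18.50900; √(b/2)=0.68775, √(2b)=1.37550; F=0.68775×(-22.179)=-15.25361, v=18.50900/1.37550=13.45620
k=1: u−w=2.64700, u+w=-33.05900; √(b/2)=0.68775, √(2b)=1.37550; F=0.68775×2.647=1.82047, v=-33.05900/1.37550=-24.03417
k=2: u−w=27.15500, u+w=15.43500; √(b/2)=0.68775, √(2b)=1.37550; F=0.68775×27.155=18.67585, v=15.43500/1.37550=11.22137

0: F=-15.25361 v=13.45620
1: F=1.82047 v=-24.03417
2: F=18.67585 v=11.22137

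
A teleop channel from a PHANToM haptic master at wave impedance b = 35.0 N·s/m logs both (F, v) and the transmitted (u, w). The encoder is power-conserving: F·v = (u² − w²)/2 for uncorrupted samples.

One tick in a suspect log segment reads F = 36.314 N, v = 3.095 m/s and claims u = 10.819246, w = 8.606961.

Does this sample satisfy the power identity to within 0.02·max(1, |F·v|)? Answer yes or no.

no

F·v = 36.314×3.095 = 112.391830 W.
(u² − w²)/2 = (117.056084 − 74.079778)/2 = 21.488153 W.
|Δ| = 90.903677;  2% of max(1, |F·v|) = 2.247837.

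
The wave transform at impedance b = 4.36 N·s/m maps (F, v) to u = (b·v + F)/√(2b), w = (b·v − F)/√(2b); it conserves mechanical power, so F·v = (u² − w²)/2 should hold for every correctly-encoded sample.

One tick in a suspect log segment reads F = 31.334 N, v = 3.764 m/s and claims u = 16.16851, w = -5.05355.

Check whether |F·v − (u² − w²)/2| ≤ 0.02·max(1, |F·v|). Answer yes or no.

F·v = 31.334×3.764 = 117.94118 W.
(u² − w²)/2 = (261.42072 − 25.53837)/2 = 117.94117 W.
|Δ| = 0.00000;  2% of max(1, |F·v|) = 2.35882.

yes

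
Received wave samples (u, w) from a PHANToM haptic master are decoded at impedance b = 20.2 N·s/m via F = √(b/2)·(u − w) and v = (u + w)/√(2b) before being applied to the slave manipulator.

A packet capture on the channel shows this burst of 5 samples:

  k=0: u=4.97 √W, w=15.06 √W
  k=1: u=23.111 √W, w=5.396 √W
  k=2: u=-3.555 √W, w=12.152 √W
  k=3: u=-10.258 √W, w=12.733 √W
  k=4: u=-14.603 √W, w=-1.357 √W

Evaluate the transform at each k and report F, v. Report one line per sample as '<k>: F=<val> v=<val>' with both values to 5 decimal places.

k=0: u−w=-10.09000, u+w=20.03000; √(b/2)=3.17805, √(2b)=6.35610; F=3.17805×(-10.09)=-32.06652, v=20.03000/6.35610=3.15130
k=1: u−w=17.71500, u+w=28.50700; √(b/2)=3.17805, √(2b)=6.35610; F=3.17805×17.715=56.29915, v=28.50700/6.35610=4.48498
k=2: u−w=-15.70700, u+w=8.59700; √(b/2)=3.17805, √(2b)=6.35610; F=3.17805×(-15.707)=-49.91763, v=8.59700/6.35610=1.35256
k=3: u−w=-22.99100, u+w=2.47500; √(b/2)=3.17805, √(2b)=6.35610; F=3.17805×(-22.991)=-73.06654, v=2.47500/6.35610=0.38939
k=4: u−w=-13.24600, u+w=-15.96000; √(b/2)=3.17805, √(2b)=6.35610; F=3.17805×(-13.246)=-42.09645, v=-15.96000/6.35610=-2.51097

0: F=-32.06652 v=3.15130
1: F=56.29915 v=4.48498
2: F=-49.91763 v=1.35256
3: F=-73.06654 v=0.38939
4: F=-42.09645 v=-2.51097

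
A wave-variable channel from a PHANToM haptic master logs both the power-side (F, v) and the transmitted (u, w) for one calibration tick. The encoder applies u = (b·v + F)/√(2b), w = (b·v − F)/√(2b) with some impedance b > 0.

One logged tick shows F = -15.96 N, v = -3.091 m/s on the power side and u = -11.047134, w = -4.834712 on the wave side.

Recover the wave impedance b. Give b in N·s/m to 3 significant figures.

u + w = -15.881846;  u + w = √(2b)·v, so √(2b) = -15.881846/(-3.091) = 5.138093.
b = (√(2b))²/2 = 26.400001/2 = 13.200001.
(Check via u − w = 2F/√(2b): u − w = -6.212422, 2F/√(2b) = -6.212421.)

b = 13.2 N·s/m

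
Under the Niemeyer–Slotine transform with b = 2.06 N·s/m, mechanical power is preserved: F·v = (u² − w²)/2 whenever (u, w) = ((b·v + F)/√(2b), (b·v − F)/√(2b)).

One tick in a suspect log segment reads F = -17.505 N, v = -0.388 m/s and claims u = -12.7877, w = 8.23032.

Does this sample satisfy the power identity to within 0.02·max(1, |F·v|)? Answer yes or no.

no

F·v = (-17.505)×(-0.388) = 6.7919 W.
(u² − w²)/2 = (163.5253 − 67.7382)/2 = 47.8936 W.
|Δ| = 41.1016;  2% of max(1, |F·v|) = 0.1358.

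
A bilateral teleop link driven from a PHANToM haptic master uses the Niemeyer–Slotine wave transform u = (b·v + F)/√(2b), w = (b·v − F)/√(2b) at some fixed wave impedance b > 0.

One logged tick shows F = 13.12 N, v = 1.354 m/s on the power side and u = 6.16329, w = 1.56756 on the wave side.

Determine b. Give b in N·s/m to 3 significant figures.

u + w = 7.7309;  u + w = √(2b)·v, so √(2b) = 7.7309/1.354 = 5.7096.
b = (√(2b))²/2 = 32.6000/2 = 16.3000.
(Check via u − w = 2F/√(2b): u − w = 4.5957, 2F/√(2b) = 4.5957.)

b = 16.3 N·s/m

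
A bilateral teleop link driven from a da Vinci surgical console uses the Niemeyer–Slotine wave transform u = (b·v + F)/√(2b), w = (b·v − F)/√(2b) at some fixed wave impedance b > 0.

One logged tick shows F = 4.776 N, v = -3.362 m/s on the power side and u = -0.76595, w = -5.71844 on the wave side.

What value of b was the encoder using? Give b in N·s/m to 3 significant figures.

b = 1.86 N·s/m

u + w = -6.4844;  u + w = √(2b)·v, so √(2b) = -6.4844/(-3.362) = 1.9287.
b = (√(2b))²/2 = 3.7200/2 = 1.8600.
(Check via u − w = 2F/√(2b): u − w = 4.9525, 2F/√(2b) = 4.9525.)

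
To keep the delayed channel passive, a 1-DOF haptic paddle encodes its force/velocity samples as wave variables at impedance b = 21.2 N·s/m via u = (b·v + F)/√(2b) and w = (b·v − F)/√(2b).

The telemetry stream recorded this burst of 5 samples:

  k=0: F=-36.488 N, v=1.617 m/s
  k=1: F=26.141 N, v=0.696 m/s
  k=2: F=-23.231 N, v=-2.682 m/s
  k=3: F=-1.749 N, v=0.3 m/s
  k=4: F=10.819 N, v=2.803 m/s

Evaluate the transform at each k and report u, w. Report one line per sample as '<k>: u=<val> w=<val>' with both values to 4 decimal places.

k=0: b·v=21.2×1.617=34.2804; √(2b)=6.5115; u=(34.2804+(-36.488))/6.5115=-0.3390, w=(34.2804−(-36.488))/6.5115=10.8682
k=1: b·v=21.2×0.696=14.7552; √(2b)=6.5115; u=(14.7552+26.141)/6.5115=6.2806, w=(14.7552−26.141)/6.5115=-1.7486
k=2: b·v=21.2×(-2.682)=-56.8584; √(2b)=6.5115; u=(-56.8584+(-23.231))/6.5115=-12.2996, w=(-56.8584−(-23.231))/6.5115=-5.1643
k=3: b·v=21.2×0.3=6.3600; √(2b)=6.5115; u=(6.3600+(-1.749))/6.5115=0.7081, w=(6.3600−(-1.749))/6.5115=1.2453
k=4: b·v=21.2×2.803=59.4236; √(2b)=6.5115; u=(59.4236+10.819)/6.5115=10.7874, w=(59.4236−10.819)/6.5115=7.4644

0: u=-0.3390 w=10.8682
1: u=6.2806 w=-1.7486
2: u=-12.2996 w=-5.1643
3: u=0.7081 w=1.2453
4: u=10.7874 w=7.4644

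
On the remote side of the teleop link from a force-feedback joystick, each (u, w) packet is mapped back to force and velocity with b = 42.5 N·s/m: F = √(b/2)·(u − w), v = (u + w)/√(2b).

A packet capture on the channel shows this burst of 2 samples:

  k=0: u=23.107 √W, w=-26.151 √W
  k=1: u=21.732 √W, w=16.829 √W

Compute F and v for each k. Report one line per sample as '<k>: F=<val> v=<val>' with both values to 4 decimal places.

0: F=227.0682 v=-0.3302
1: F=22.6017 v=4.1825

k=0: u−w=49.2580, u+w=-3.0440; √(b/2)=4.6098, √(2b)=9.2195; F=4.6098×49.258=227.0682, v=-3.0440/9.2195=-0.3302
k=1: u−w=4.9030, u+w=38.5610; √(b/2)=4.6098, √(2b)=9.2195; F=4.6098×4.903=22.6017, v=38.5610/9.2195=4.1825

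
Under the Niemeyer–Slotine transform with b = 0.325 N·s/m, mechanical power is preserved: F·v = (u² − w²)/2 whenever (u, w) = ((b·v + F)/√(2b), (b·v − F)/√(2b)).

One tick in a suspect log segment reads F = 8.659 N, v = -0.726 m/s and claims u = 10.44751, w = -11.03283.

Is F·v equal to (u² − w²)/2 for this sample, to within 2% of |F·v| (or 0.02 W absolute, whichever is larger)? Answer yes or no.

yes

F·v = 8.659×(-0.726) = -6.2864 W.
(u² − w²)/2 = (109.1505 − 121.7233)/2 = -6.2864 W.
|Δ| = 0.0000;  2% of max(1, |F·v|) = 0.1257.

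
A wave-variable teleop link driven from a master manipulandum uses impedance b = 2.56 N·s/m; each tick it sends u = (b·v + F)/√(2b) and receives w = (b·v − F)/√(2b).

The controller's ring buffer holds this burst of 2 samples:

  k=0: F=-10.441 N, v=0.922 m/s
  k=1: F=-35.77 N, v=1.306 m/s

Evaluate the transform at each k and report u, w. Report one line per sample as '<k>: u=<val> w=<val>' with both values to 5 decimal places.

0: u=-3.57119 w=5.65744
1: u=-14.33069 w=17.28583

k=0: b·v=2.56×0.922=2.36032; √(2b)=2.26274; u=(2.36032+(-10.441))/2.26274=-3.57119, w=(2.36032−(-10.441))/2.26274=5.65744
k=1: b·v=2.56×1.306=3.34336; √(2b)=2.26274; u=(3.34336+(-35.77))/2.26274=-14.33069, w=(3.34336−(-35.77))/2.26274=17.28583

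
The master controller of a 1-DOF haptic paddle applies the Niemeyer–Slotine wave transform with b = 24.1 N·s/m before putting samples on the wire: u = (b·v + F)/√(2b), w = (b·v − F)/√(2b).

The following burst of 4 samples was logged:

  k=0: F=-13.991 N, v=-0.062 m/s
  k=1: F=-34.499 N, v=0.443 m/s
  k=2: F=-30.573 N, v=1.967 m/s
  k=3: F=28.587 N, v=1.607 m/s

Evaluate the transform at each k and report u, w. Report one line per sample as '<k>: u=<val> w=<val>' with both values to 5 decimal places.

k=0: b·v=24.1×(-0.062)=-1.49420; √(2b)=6.94262; u=(-1.49420+(-13.991))/6.94262=-2.23045, w=(-1.49420−(-13.991))/6.94262=1.80001
k=1: b·v=24.1×0.443=10.67630; √(2b)=6.94262; u=(10.67630+(-34.499))/6.94262=-3.43137, w=(10.67630−(-34.499))/6.94262=6.50695
k=2: b·v=24.1×1.967=47.40470; √(2b)=6.94262; u=(47.40470+(-30.573))/6.94262=2.42440, w=(47.40470−(-30.573))/6.94262=11.23174
k=3: b·v=24.1×1.607=38.72870; √(2b)=6.94262; u=(38.72870+28.587)/6.94262=9.69601, w=(38.72870−28.587)/6.94262=1.46079

0: u=-2.23045 w=1.80001
1: u=-3.43137 w=6.50695
2: u=2.42440 w=11.23174
3: u=9.69601 w=1.46079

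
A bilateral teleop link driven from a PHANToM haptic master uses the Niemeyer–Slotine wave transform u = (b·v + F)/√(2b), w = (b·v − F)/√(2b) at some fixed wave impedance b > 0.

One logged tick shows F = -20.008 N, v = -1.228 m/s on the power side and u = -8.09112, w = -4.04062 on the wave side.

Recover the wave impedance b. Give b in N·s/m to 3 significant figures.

b = 48.8 N·s/m

u + w = -12.1317;  u + w = √(2b)·v, so √(2b) = -12.1317/(-1.228) = 9.8793.
b = (√(2b))²/2 = 97.5999/2 = 48.8000.
(Check via u − w = 2F/√(2b): u − w = -4.0505, 2F/√(2b) = -4.0505.)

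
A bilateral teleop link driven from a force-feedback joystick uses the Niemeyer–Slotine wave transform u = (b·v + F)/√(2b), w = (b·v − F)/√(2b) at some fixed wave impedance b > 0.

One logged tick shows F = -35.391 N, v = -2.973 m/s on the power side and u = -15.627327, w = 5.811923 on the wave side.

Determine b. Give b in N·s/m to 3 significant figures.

u + w = -9.815404;  u + w = √(2b)·v, so √(2b) = -9.815404/(-2.973) = 3.301515.
b = (√(2b))²/2 = 10.900001/2 = 5.450001.
(Check via u − w = 2F/√(2b): u − w = -21.439250, 2F/√(2b) = -21.439249.)

b = 5.45 N·s/m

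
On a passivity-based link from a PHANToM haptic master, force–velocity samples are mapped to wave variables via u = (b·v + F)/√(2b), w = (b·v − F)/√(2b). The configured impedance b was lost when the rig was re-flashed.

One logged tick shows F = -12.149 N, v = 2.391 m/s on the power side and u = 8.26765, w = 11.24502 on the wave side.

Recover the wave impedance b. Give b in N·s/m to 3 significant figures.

b = 33.3 N·s/m

u + w = 19.51267;  u + w = √(2b)·v, so √(2b) = 19.51267/2.391 = 8.16088.
b = (√(2b))²/2 = 66.60000/2 = 33.30000.
(Check via u − w = 2F/√(2b): u − w = -2.97737, 2F/√(2b) = -2.97737.)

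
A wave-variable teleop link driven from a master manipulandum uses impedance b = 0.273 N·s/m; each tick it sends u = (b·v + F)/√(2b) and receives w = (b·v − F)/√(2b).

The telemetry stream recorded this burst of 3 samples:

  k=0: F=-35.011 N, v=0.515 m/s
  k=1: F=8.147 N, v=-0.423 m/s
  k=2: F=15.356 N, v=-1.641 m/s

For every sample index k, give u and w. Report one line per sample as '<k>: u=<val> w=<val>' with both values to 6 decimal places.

k=0: b·v=0.273×0.515=0.140595; √(2b)=0.738918; u=(0.140595+(-35.011))/0.738918=-47.191162, w=(0.140595−(-35.011))/0.738918=47.571705
k=1: b·v=0.273×(-0.423)=-0.115479; √(2b)=0.738918; u=(-0.115479+8.147)/0.738918=10.869298, w=(-0.115479−8.147)/0.738918=-11.181860
k=2: b·v=0.273×(-1.641)=-0.447993; √(2b)=0.738918; u=(-0.447993+15.356)/0.738918=20.175452, w=(-0.447993−15.356)/0.738918=-21.388016

0: u=-47.191162 w=47.571705
1: u=10.869298 w=-11.181860
2: u=20.175452 w=-21.388016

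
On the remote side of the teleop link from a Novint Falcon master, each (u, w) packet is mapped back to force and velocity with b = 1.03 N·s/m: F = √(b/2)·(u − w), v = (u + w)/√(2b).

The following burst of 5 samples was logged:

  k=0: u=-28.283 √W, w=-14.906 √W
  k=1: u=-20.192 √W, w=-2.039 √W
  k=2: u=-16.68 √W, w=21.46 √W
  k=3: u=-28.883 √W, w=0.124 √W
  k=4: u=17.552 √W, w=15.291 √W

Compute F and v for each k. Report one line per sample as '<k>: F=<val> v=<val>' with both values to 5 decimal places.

0: F=-9.59980 v=-30.09120
1: F=-13.02723 v=-15.48907
2: F=-27.37060 v=3.33038
3: F=-20.81644 v=-20.03734
4: F=1.62257 v=22.88280

k=0: u−w=-13.37700, u+w=-43.18900; √(b/2)=0.71764, √(2b)=1.43527; F=0.71764×(-13.377)=-9.59980, v=-43.18900/1.43527=-30.09120
k=1: u−w=-18.15300, u+w=-22.23100; √(b/2)=0.71764, √(2b)=1.43527; F=0.71764×(-18.153)=-13.02723, v=-22.23100/1.43527=-15.48907
k=2: u−w=-38.14000, u+w=4.78000; √(b/2)=0.71764, √(2b)=1.43527; F=0.71764×(-38.14)=-27.37060, v=4.78000/1.43527=3.33038
k=3: u−w=-29.00700, u+w=-28.75900; √(b/2)=0.71764, √(2b)=1.43527; F=0.71764×(-29.007)=-20.81644, v=-28.75900/1.43527=-20.03734
k=4: u−w=2.26100, u+w=32.84300; √(b/2)=0.71764, √(2b)=1.43527; F=0.71764×2.261=1.62257, v=32.84300/1.43527=22.88280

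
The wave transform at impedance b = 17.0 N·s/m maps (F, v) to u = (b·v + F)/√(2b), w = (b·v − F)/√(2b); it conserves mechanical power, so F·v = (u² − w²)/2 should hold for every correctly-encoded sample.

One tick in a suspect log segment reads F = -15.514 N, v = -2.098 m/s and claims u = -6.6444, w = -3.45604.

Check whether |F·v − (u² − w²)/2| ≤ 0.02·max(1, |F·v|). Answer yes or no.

F·v = (-15.514)×(-2.098) = 32.54837 W.
(u² − w²)/2 = (44.14805 − 11.94421)/2 = 16.10192 W.
|Δ| = 16.44645;  2% of max(1, |F·v|) = 0.65097.

no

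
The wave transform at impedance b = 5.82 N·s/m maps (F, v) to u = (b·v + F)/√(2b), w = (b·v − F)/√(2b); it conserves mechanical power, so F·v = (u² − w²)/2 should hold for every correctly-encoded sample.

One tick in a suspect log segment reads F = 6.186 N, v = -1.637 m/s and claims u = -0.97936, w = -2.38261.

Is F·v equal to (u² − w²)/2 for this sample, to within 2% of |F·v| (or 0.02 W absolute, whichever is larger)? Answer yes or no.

no

F·v = 6.186×(-1.637) = -10.1265 W.
(u² − w²)/2 = (0.9591 − 5.6768)/2 = -2.3588 W.
|Δ| = 7.7676;  2% of max(1, |F·v|) = 0.2025.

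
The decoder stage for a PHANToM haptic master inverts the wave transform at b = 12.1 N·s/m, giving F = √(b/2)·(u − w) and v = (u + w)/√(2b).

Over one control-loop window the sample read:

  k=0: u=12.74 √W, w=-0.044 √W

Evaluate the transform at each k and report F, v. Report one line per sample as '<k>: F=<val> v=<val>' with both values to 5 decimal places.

k=0: u−w=12.78400, u+w=12.69600; √(b/2)=2.45967, √(2b)=4.91935; F=2.45967×12.784=31.44448, v=12.69600/4.91935=2.58083

0: F=31.44448 v=2.58083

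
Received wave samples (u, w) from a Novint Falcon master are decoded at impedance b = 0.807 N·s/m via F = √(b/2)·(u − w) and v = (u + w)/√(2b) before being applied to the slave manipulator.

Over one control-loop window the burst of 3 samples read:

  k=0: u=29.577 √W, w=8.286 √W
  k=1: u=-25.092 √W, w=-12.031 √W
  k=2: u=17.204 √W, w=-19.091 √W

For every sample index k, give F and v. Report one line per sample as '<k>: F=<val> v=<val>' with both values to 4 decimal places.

0: F=13.5244 v=29.8032
1: F=-8.2966 v=-29.2207
2: F=23.0552 v=-1.4853

k=0: u−w=21.2910, u+w=37.8630; √(b/2)=0.6352, √(2b)=1.2704; F=0.6352×21.291=13.5244, v=37.8630/1.2704=29.8032
k=1: u−w=-13.0610, u+w=-37.1230; √(b/2)=0.6352, √(2b)=1.2704; F=0.6352×(-13.061)=-8.2966, v=-37.1230/1.2704=-29.2207
k=2: u−w=36.2950, u+w=-1.8870; √(b/2)=0.6352, √(2b)=1.2704; F=0.6352×36.295=23.0552, v=-1.8870/1.2704=-1.4853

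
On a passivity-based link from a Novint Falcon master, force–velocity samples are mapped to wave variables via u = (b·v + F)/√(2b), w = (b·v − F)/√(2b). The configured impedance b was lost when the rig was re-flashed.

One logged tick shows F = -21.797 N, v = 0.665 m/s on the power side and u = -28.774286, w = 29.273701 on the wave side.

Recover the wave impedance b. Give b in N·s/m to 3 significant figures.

u + w = 0.499415;  u + w = √(2b)·v, so √(2b) = 0.499415/0.665 = 0.751000.
b = (√(2b))²/2 = 0.564001/2 = 0.282000.
(Check via u − w = 2F/√(2b): u − w = -58.047987, 2F/√(2b) = -58.047936.)

b = 0.282 N·s/m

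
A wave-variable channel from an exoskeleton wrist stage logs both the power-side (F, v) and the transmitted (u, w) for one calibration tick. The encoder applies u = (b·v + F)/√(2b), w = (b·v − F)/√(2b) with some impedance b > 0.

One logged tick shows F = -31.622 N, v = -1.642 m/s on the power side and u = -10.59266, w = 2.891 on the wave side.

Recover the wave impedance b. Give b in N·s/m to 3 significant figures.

u + w = -7.70166;  u + w = √(2b)·v, so √(2b) = -7.70166/(-1.642) = 4.69041.
b = (√(2b))²/2 = 21.99998/2 = 10.99999.
(Check via u − w = 2F/√(2b): u − w = -13.48366, 2F/√(2b) = -13.48367.)

b = 11 N·s/m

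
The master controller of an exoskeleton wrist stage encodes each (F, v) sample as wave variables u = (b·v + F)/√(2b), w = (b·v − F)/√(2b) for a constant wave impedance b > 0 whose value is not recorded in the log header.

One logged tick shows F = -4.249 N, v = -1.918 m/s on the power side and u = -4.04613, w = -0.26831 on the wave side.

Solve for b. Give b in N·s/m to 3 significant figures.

u + w = -4.31444;  u + w = √(2b)·v, so √(2b) = -4.31444/(-1.918) = 2.24945.
b = (√(2b))²/2 = 5.06001/2 = 2.53001.
(Check via u − w = 2F/√(2b): u − w = -3.77782, 2F/√(2b) = -3.77782.)

b = 2.53 N·s/m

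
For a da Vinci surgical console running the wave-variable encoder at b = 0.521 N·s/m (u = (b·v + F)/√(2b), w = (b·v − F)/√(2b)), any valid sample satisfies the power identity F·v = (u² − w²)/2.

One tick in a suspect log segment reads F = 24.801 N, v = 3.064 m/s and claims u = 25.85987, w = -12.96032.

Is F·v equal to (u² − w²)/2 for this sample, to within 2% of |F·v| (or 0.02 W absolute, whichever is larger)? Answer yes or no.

F·v = 24.801×3.064 = 75.9903 W.
(u² − w²)/2 = (668.7329 − 167.9699)/2 = 250.3815 W.
|Δ| = 174.3912;  2% of max(1, |F·v|) = 1.5198.

no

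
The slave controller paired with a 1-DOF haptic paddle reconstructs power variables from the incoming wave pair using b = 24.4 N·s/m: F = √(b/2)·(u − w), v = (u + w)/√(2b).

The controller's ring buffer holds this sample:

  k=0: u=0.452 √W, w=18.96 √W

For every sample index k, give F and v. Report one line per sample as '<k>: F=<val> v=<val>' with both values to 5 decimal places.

k=0: u−w=-18.50800, u+w=19.41200; √(b/2)=3.49285, √(2b)=6.98570; F=3.49285×(-18.508)=-64.64566, v=19.41200/6.98570=2.77882

0: F=-64.64566 v=2.77882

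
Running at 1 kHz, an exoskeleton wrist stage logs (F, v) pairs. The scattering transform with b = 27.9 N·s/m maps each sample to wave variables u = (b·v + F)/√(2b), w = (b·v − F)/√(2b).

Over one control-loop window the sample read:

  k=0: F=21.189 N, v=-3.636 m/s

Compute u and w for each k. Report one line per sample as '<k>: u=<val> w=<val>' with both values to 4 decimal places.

0: u=-10.7438 w=-16.4169

k=0: b·v=27.9×(-3.636)=-101.4444; √(2b)=7.4699; u=(-101.4444+21.189)/7.4699=-10.7438, w=(-101.4444−21.189)/7.4699=-16.4169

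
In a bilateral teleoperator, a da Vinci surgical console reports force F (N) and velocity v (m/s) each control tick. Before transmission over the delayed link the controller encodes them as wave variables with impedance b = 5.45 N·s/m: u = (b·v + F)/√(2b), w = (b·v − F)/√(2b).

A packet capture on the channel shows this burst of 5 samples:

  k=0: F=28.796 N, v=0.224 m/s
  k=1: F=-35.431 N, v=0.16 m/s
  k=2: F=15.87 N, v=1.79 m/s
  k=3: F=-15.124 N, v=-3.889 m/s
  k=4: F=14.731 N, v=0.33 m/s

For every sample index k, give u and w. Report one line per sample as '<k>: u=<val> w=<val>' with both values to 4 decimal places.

k=0: b·v=5.45×0.224=1.2208; √(2b)=3.3015; u=(1.2208+28.796)/3.3015=9.0918, w=(1.2208−28.796)/3.3015=-8.3523
k=1: b·v=5.45×0.16=0.8720; √(2b)=3.3015; u=(0.8720+(-35.431))/3.3015=-10.4676, w=(0.8720−(-35.431))/3.3015=10.9959
k=2: b·v=5.45×1.79=9.7555; √(2b)=3.3015; u=(9.7555+15.87)/3.3015=7.7617, w=(9.7555−15.87)/3.3015=-1.8520
k=3: b·v=5.45×(-3.889)=-21.1950; √(2b)=3.3015; u=(-21.1950+(-15.124))/3.3015=-11.0007, w=(-21.1950−(-15.124))/3.3015=-1.8389
k=4: b·v=5.45×0.33=1.7985; √(2b)=3.3015; u=(1.7985+14.731)/3.3015=5.0066, w=(1.7985−14.731)/3.3015=-3.9171

0: u=9.0918 w=-8.3523
1: u=-10.4676 w=10.9959
2: u=7.7617 w=-1.8520
3: u=-11.0007 w=-1.8389
4: u=5.0066 w=-3.9171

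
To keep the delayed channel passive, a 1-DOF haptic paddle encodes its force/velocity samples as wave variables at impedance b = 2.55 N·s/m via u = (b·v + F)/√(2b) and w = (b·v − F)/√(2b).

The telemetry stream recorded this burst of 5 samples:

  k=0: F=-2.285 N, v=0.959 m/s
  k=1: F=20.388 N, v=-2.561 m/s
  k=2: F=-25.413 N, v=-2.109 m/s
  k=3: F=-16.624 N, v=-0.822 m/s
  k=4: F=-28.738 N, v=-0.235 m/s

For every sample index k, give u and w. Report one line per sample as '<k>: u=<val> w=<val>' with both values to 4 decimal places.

0: u=0.0710 w=2.0947
1: u=6.1362 w=-11.9197
2: u=-13.6345 w=8.8717
3: u=-8.2894 w=6.4331
4: u=-12.9908 w=12.4600

k=0: b·v=2.55×0.959=2.4454; √(2b)=2.2583; u=(2.4454+(-2.285))/2.2583=0.0710, w=(2.4454−(-2.285))/2.2583=2.0947
k=1: b·v=2.55×(-2.561)=-6.5305; √(2b)=2.2583; u=(-6.5305+20.388)/2.2583=6.1362, w=(-6.5305−20.388)/2.2583=-11.9197
k=2: b·v=2.55×(-2.109)=-5.3779; √(2b)=2.2583; u=(-5.3779+(-25.413))/2.2583=-13.6345, w=(-5.3779−(-25.413))/2.2583=8.8717
k=3: b·v=2.55×(-0.822)=-2.0961; √(2b)=2.2583; u=(-2.0961+(-16.624))/2.2583=-8.2894, w=(-2.0961−(-16.624))/2.2583=6.4331
k=4: b·v=2.55×(-0.235)=-0.5992; √(2b)=2.2583; u=(-0.5992+(-28.738))/2.2583=-12.9908, w=(-0.5992−(-28.738))/2.2583=12.4600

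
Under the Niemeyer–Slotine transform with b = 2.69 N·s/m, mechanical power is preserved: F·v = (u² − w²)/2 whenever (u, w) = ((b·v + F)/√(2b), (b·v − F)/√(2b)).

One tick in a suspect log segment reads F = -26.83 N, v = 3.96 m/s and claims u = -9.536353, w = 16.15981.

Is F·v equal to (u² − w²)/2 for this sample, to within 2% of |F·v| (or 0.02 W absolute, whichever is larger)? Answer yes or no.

no

F·v = (-26.83)×3.96 = -106.246800 W.
(u² − w²)/2 = (90.942029 − 261.139459)/2 = -85.098715 W.
|Δ| = 21.148085;  2% of max(1, |F·v|) = 2.124936.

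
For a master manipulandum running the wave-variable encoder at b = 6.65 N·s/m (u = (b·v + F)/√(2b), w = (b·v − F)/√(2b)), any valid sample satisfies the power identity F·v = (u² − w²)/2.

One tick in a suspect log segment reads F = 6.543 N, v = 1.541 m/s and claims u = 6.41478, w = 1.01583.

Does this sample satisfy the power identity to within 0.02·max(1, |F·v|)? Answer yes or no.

F·v = 6.543×1.541 = 10.08276 W.
(u² − w²)/2 = (41.14940 − 1.03191)/2 = 20.05875 W.
|Δ| = 9.97598;  2% of max(1, |F·v|) = 0.20166.

no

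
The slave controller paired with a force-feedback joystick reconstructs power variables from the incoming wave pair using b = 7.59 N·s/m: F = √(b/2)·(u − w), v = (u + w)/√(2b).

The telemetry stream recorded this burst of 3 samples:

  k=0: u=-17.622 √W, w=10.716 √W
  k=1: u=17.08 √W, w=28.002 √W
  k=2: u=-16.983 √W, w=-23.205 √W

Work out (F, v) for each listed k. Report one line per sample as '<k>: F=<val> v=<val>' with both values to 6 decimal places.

0: F=-55.204577 v=-1.772518
1: F=-21.276886 v=11.570904
2: F=12.120929 v=-10.314793

k=0: u−w=-28.338000, u+w=-6.906000; √(b/2)=1.948076, √(2b)=3.896152; F=1.948076×(-28.338)=-55.204577, v=-6.906000/3.896152=-1.772518
k=1: u−w=-10.922000, u+w=45.082000; √(b/2)=1.948076, √(2b)=3.896152; F=1.948076×(-10.922)=-21.276886, v=45.082000/3.896152=11.570904
k=2: u−w=6.222000, u+w=-40.188000; √(b/2)=1.948076, √(2b)=3.896152; F=1.948076×6.222=12.120929, v=-40.188000/3.896152=-10.314793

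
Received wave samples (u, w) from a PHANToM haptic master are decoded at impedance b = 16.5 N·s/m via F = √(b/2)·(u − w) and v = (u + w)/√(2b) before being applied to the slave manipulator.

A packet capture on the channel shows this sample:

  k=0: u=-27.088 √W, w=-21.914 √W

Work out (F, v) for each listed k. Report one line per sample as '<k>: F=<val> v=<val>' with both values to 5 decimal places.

k=0: u−w=-5.17400, u+w=-49.00200; √(b/2)=2.87228, √(2b)=5.74456; F=2.87228×(-5.174)=-14.86118, v=-49.00200/5.74456=-8.53015

0: F=-14.86118 v=-8.53015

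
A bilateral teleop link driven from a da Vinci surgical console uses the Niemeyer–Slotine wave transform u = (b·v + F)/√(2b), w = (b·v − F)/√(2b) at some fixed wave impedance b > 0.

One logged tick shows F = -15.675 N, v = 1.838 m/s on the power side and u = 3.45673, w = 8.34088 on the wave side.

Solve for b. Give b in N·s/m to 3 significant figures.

b = 20.6 N·s/m

u + w = 11.7976;  u + w = √(2b)·v, so √(2b) = 11.7976/1.838 = 6.4187.
b = (√(2b))²/2 = 41.2000/2 = 20.6000.
(Check via u − w = 2F/√(2b): u − w = -4.8841, 2F/√(2b) = -4.8842.)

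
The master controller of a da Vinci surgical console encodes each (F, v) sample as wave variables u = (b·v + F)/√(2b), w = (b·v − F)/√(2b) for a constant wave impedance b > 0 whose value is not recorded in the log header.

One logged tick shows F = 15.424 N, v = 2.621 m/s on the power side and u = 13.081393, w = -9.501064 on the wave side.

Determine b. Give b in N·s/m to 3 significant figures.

b = 0.933 N·s/m

u + w = 3.580329;  u + w = √(2b)·v, so √(2b) = 3.580329/2.621 = 1.366016.
b = (√(2b))²/2 = 1.866001/2 = 0.933000.
(Check via u − w = 2F/√(2b): u − w = 22.582457, 2F/√(2b) = 22.582452.)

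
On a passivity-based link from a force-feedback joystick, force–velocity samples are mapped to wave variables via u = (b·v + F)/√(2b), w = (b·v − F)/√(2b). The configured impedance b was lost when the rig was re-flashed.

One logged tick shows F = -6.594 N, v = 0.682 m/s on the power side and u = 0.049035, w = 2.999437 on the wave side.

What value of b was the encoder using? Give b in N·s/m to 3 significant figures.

u + w = 3.048472;  u + w = √(2b)·v, so √(2b) = 3.048472/0.682 = 4.469900.
b = (√(2b))²/2 = 19.980009/2 = 9.990004.
(Check via u − w = 2F/√(2b): u − w = -2.950402, 2F/√(2b) = -2.950401.)

b = 9.99 N·s/m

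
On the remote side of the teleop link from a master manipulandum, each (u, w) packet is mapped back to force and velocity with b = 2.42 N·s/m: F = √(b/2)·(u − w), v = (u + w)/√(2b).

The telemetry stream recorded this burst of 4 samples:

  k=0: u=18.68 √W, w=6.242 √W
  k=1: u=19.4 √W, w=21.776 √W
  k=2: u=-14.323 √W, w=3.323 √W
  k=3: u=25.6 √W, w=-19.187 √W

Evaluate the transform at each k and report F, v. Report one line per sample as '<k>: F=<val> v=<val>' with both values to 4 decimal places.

0: F=13.6818 v=11.3282
1: F=-2.6136 v=18.7164
2: F=-19.4106 v=-5.0000
3: F=49.2657 v=2.9150

k=0: u−w=12.4380, u+w=24.9220; √(b/2)=1.1000, √(2b)=2.2000; F=1.1000×12.438=13.6818, v=24.9220/2.2000=11.3282
k=1: u−w=-2.3760, u+w=41.1760; √(b/2)=1.1000, √(2b)=2.2000; F=1.1000×(-2.376)=-2.6136, v=41.1760/2.2000=18.7164
k=2: u−w=-17.6460, u+w=-11.0000; √(b/2)=1.1000, √(2b)=2.2000; F=1.1000×(-17.646)=-19.4106, v=-11.0000/2.2000=-5.0000
k=3: u−w=44.7870, u+w=6.4130; √(b/2)=1.1000, √(2b)=2.2000; F=1.1000×44.787=49.2657, v=6.4130/2.2000=2.9150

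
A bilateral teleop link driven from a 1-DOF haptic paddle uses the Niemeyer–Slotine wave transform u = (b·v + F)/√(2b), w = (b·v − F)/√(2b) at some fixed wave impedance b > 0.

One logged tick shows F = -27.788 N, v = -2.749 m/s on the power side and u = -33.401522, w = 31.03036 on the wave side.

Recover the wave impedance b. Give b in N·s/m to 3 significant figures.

u + w = -2.371162;  u + w = √(2b)·v, so √(2b) = -2.371162/(-2.749) = 0.862554.
b = (√(2b))²/2 = 0.744000/2 = 0.372000.
(Check via u − w = 2F/√(2b): u − w = -64.431882, 2F/√(2b) = -64.431879.)

b = 0.372 N·s/m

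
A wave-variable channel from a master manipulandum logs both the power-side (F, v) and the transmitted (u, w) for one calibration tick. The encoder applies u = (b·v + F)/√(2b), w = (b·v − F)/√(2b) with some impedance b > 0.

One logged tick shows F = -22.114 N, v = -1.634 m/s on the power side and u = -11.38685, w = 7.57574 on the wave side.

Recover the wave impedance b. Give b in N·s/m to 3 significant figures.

b = 2.72 N·s/m

u + w = -3.8111;  u + w = √(2b)·v, so √(2b) = -3.8111/(-1.634) = 2.3324.
b = (√(2b))²/2 = 5.4400/2 = 2.7200.
(Check via u − w = 2F/√(2b): u − w = -18.9626, 2F/√(2b) = -18.9626.)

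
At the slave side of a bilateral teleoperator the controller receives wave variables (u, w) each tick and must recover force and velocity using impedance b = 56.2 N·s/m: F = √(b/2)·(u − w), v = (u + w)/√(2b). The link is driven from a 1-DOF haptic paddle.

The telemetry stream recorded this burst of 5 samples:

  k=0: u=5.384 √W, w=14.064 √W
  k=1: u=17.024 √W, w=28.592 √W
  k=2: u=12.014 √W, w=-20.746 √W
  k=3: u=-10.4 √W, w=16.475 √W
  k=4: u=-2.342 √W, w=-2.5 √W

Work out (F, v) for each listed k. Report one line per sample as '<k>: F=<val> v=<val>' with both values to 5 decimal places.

k=0: u−w=-8.68000, u+w=19.44800; √(b/2)=5.30094, √(2b)=10.60189; F=5.30094×(-8.68)=-46.01219, v=19.44800/10.60189=1.83439
k=1: u−w=-11.56800, u+w=45.61600; √(b/2)=5.30094, √(2b)=10.60189; F=5.30094×(-11.568)=-61.32131, v=45.61600/10.60189=4.30263
k=2: u−w=32.76000, u+w=-8.73200; √(b/2)=5.30094, √(2b)=10.60189; F=5.30094×32.76=173.65890, v=-8.73200/10.60189=-0.82363
k=3: u−w=-26.87500, u+w=6.07500; √(b/2)=5.30094, √(2b)=10.60189; F=5.30094×(-26.875)=-142.46285, v=6.07500/10.60189=0.57301
k=4: u−w=0.15800, u+w=-4.84200; √(b/2)=5.30094, √(2b)=10.60189; F=5.30094×0.158=0.83755, v=-4.84200/10.60189=-0.45671

0: F=-46.01219 v=1.83439
1: F=-61.32131 v=4.30263
2: F=173.65890 v=-0.82363
3: F=-142.46285 v=0.57301
4: F=0.83755 v=-0.45671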